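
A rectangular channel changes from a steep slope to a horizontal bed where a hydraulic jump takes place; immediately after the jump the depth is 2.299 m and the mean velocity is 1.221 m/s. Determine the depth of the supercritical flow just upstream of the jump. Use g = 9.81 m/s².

y₁ = 0.2718 m

Fr₂ = V₂/√(g·y₂) = 1.221/√(9.81×2.299) = 0.2571.
Since the conjugate-depth ratio holds either way, y₁/y₂ = ½[√(1 + 8Fr₂²) − 1] = ½[√1.5288 − 1] = 0.1182.
y₁ = 0.1182 × 2.299 = 0.2718 m.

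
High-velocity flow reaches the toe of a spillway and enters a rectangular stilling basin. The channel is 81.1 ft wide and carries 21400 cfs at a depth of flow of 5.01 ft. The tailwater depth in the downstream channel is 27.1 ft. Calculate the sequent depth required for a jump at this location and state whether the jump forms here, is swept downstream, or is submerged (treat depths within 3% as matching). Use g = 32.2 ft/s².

y₂ = 27.0 ft; the jump forms here

q = Q/b = 21400/81.1 = 264 ft²/s; V₁ = q/y₁ = 52.7 ft/s. Fr₁ = V₁/√(g·y₁) = 4.15.
Sequent-depth ratio: y₂/y₁ = ½[√(1 + 8Fr₁²) − 1] = ½[√138.6 − 1] = 5.39.
y₂ = 5.39 × 5.01 = 27.0 ft.
Tailwater y_tw = 27.1 ft: y_tw ≈ y₂, so the jump forms here.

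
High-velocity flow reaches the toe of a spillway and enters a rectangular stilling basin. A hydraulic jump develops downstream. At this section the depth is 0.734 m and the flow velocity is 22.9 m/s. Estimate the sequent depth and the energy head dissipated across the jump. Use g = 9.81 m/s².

Fr₁ = V₁/√(g·y₁) = 22.9/√(9.81×0.734) = 8.53.
By Bélanger, y₂/y₁ = ½[√(1 + 8Fr₁²) − 1] = ½[√583.6 − 1] = 11.6.
y₂ = 11.6 × 0.734 = 8.50 m.
Head loss: ΔE = (y₂ − y₁)³/(4y₁y₂) = (8.50 − 0.734)³/(4×0.734×8.50) = 468/25.0 = 18.8 m.

y₂ = 8.50 m; ΔE = 18.8 m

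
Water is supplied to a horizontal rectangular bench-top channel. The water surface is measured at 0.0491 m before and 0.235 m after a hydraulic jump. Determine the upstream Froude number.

Fr₁ = 3.72

For a rectangular channel the momentum equation gives q² = ½·g·y₁·y₂·(y₁ + y₂) = ½×9.81×0.0491×0.235×0.284 = 0.0161.
q = √0.0161 = 0.127 m²/s.
V₁ = q/y₁ = 2.58 m/s; Fr₁ = V₁/√(g·y₁) = 3.72.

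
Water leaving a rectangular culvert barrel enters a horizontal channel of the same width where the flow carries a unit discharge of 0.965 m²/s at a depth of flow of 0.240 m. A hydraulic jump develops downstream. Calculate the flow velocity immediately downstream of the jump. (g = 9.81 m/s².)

V₂ = 1.24 m/s

V₁ = q/y₁ = 0.965/0.240 = 4.02 m/s. Fr₁ = V₁/√(g·y₁) = 4.02/√(9.81×0.240) = 2.62.
Sequent-depth ratio: y₂/y₁ = ½[√(1 + 8Fr₁²) − 1] = ½[√55.93 − 1] = 3.24.
y₂ = 3.24 × 0.240 = 0.777 m.
V₂ = q/y₂ = 0.965/0.777 = 1.24 m/s.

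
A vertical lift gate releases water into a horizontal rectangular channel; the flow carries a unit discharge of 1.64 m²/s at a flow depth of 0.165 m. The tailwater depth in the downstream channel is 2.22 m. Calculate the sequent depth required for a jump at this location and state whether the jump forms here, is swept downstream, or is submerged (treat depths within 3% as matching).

y₂ = 1.74 m; the jump is submerged

V₁ = q/y₁ = 1.64/0.165 = 9.94 m/s. Fr₁ = V₁/√(g·y₁) = 9.94/√(9.81×0.165) = 7.81.
By Bélanger, y₂/y₁ = ½[√(1 + 8Fr₁²) − 1] = ½[√489.3 − 1] = 10.6.
y₂ = 10.6 × 0.165 = 1.74 m.
Tailwater y_tw = 2.22 m: y_tw > y₂, so the jump is submerged.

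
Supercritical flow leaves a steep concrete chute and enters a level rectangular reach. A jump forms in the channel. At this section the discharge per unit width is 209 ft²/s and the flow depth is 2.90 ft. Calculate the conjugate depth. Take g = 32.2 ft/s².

V₁ = q/y₁ = 209/2.90 = 72.1 ft/s. Fr₁ = V₁/√(g·y₁) = 72.1/√(32.2×2.90) = 7.46.
Conjugate-depth relation: y₂/y₁ = ½[√(1 + 8Fr₁²) − 1] = ½[√446.0 − 1] = 10.1.
y₂ = 10.1 × 2.90 = 29.2 ft.

y₂ = 29.2 ft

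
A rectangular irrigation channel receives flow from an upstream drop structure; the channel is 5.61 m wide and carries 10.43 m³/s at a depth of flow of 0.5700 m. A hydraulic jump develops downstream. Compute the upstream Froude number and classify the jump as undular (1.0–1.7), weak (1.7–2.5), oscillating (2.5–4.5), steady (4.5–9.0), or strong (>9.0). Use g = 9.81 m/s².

q = Q/b = 10.43/5.61 = 1.859 m²/s; V₁ = q/y₁ = 3.262 m/s. Fr₁ = V₁/√(g·y₁) = 1.379.
Fr₁ = 1.379 lies in the undular range.

Fr₁ = 1.379; undular jump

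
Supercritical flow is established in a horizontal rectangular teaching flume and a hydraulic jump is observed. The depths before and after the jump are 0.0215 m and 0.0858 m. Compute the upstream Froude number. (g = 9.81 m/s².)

Fr₁ = 3.16

For a rectangular channel the momentum equation gives q² = ½·g·y₁·y₂·(y₁ + y₂) = ½×9.81×0.0215×0.0858×0.107 = 0.000971.
q = √0.000971 = 0.0312 m²/s.
V₁ = q/y₁ = 1.45 m/s; Fr₁ = V₁/√(g·y₁) = 3.16.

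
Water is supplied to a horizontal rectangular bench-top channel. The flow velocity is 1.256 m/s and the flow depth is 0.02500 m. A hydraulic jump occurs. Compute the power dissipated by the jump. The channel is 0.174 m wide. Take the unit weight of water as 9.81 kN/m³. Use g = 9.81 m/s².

Fr₁ = V₁/√(g·y₁) = 1.256/√(9.81×0.02500) = 2.536.
By Bélanger, y₂/y₁ = ½[√(1 + 8Fr₁²) − 1] = ½[√52.459 − 1] = 3.121.
y₂ = 3.121 × 0.02500 = 0.07804 m.
Head loss: ΔE = (y₂ − y₁)³/(4y₁y₂) = (0.07804 − 0.02500)³/(4×0.02500×0.07804) = 0.0001492/0.007804 = 0.01912 m.
q = V₁·y₁ = 1.256 × 0.02500 = 0.03140 m²/s. Q = q·b = 0.03140 × 0.174 = 0.005464 m³/s. P = γ·Q·ΔE = 9.81 × 0.005464 × 0.01912 = 0.001025 kW.

P = 0.001025 kW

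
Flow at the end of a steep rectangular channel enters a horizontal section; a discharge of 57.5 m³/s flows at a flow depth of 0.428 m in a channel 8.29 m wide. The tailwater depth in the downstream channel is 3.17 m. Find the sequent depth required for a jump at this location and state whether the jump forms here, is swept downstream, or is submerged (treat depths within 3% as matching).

y₂ = 4.58 m; the jump is swept downstream

q = Q/b = 57.5/8.29 = 6.94 m²/s; V₁ = q/y₁ = 16.2 m/s. Fr₁ = V₁/√(g·y₁) = 7.91.
Sequent-depth ratio: y₂/y₁ = ½[√(1 + 8Fr₁²) − 1] = ½[√501.4 − 1] = 10.7.
y₂ = 10.7 × 0.428 = 4.58 m.
Tailwater y_tw = 3.17 m: y_tw < y₂, so the jump is swept downstream.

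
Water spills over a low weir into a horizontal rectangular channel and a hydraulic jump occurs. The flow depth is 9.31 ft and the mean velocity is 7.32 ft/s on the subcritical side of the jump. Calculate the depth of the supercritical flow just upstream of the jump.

y₁ = 2.60 ft

Fr₂ = V₂/√(g·y₂) = 7.32/√(32.2×9.31) = 0.423.
Since the conjugate-depth ratio holds either way, y₁/y₂ = ½[√(1 + 8Fr₂²) − 1] = ½[√2.430 − 1] = 0.279.
y₁ = 0.279 × 9.31 = 2.60 ft.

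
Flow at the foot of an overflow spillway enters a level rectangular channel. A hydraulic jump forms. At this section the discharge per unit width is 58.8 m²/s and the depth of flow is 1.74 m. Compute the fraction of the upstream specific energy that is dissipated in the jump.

ΔE/E₁ = 0.671 (67.1%)

V₁ = q/y₁ = 58.8/1.74 = 33.8 m/s. Fr₁ = V₁/√(g·y₁) = 33.8/√(9.81×1.74) = 8.18.
Bélanger equation: y₂/y₁ = ½[√(1 + 8Fr₁²) − 1] = ½[√536.2 − 1] = 11.1.
y₂ = 11.1 × 1.74 = 19.3 m.
E₁ = y₁ + V₁²/2g = 59.9 m. ΔE = (y₂ − y₁)³/(4y₁y₂) = 40.2 m. ΔE/E₁ = 40.2/59.9 = 0.671.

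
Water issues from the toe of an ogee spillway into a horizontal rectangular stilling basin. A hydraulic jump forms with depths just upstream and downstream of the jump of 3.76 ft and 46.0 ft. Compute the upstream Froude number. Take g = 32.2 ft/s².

For a rectangular channel the momentum equation gives q² = ½·g·y₁·y₂·(y₁ + y₂) = ½×32.2×3.76×46.0×49.8 = 138564.
q = √138564 = 372 ft²/s.
V₁ = q/y₁ = 99.0 ft/s; Fr₁ = V₁/√(g·y₁) = 9.00.

Fr₁ = 9.00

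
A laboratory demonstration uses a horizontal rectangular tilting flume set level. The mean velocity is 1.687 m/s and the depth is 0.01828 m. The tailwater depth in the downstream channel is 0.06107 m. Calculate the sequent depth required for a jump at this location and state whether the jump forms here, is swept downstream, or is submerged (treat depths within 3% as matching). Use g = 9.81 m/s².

Fr₁ = V₁/√(g·y₁) = 1.687/√(9.81×0.01828) = 3.984.
By Bélanger, y₂/y₁ = ½[√(1 + 8Fr₁²) − 1] = ½[√127.96 − 1] = 5.156.
y₂ = 5.156 × 0.01828 = 0.09425 m.
Tailwater y_tw = 0.06107 m: y_tw < y₂, so the jump is swept downstream.

y₂ = 0.09425 m; the jump is swept downstream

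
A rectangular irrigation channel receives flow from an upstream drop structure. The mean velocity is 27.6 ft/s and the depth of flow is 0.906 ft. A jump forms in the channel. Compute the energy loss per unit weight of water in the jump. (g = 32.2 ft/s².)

Fr₁ = V₁/√(g·y₁) = 27.6/√(32.2×0.906) = 5.11.
Sequent-depth ratio: y₂/y₁ = ½[√(1 + 8Fr₁²) − 1] = ½[√209.9 − 1] = 6.74.
y₂ = 6.74 × 0.906 = 6.11 ft.
q = V₁·y₁ = 27.6 × 0.906 = 25.0 ft²/s. V₂ = q/y₂ = 25.0/6.11 = 4.09 ft/s. E₁ = y₁ + V₁²/2g = 12.7 ft; E₂ = y₂ + V₂²/2g = 6.37 ft. ΔE = E₁ − E₂ = 6.36 ft.

ΔE = 6.36 ft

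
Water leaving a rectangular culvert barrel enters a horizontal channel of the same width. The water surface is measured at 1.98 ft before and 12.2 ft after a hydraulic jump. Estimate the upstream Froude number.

Fr₁ = 4.70

For a rectangular channel the momentum equation gives q² = ½·g·y₁·y₂·(y₁ + y₂) = ½×32.2×1.98×12.2×14.2 = 5515.
q = √5515 = 74.3 ft²/s.
V₁ = q/y₁ = 37.5 ft/s; Fr₁ = V₁/√(g·y₁) = 4.70.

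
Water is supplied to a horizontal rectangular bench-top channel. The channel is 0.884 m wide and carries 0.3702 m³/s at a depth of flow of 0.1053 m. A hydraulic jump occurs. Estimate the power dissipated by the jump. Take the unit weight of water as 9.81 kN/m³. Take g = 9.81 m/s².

q = Q/b = 0.3702/0.884 = 0.4188 m²/s; V₁ = q/y₁ = 3.977 m/s. Fr₁ = V₁/√(g·y₁) = 3.913.
By Bélanger, y₂/y₁ = ½[√(1 + 8Fr₁²) − 1] = ½[√123.49 − 1] = 5.056.
y₂ = 5.056 × 0.1053 = 0.5324 m.
Head loss: ΔE = (y₂ − y₁)³/(4y₁y₂) = (0.5324 − 0.1053)³/(4×0.1053×0.5324) = 0.07793/0.2243 = 0.3475 m.
P = γ·Q·ΔE = 9.81 × 0.3702 × 0.3475 = 1.262 kW.

P = 1.262 kW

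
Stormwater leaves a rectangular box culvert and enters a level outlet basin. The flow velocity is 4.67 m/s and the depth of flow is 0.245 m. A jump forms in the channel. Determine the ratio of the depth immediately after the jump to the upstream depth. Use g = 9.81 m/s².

y₂/y₁ = 3.79

Fr₁ = V₁/√(g·y₁) = 4.67/√(9.81×0.245) = 3.01.
Sequent-depth ratio: y₂/y₁ = ½[√(1 + 8Fr₁²) − 1] = ½[√73.59 − 1] = 3.79.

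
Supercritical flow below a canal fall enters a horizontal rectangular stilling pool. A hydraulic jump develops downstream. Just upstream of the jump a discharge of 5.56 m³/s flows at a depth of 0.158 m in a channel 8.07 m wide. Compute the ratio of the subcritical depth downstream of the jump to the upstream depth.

y₂/y₁ = 4.48

q = Q/b = 5.56/8.07 = 0.689 m²/s; V₁ = q/y₁ = 4.36 m/s. Fr₁ = V₁/√(g·y₁) = 3.50.
Sequent-depth ratio: y₂/y₁ = ½[√(1 + 8Fr₁²) − 1] = ½[√99.14 − 1] = 4.48.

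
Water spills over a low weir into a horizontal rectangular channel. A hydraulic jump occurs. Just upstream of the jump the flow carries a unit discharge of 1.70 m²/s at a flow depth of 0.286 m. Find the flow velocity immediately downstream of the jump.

V₂ = 1.31 m/s

V₁ = q/y₁ = 1.70/0.286 = 5.94 m/s. Fr₁ = V₁/√(g·y₁) = 5.94/√(9.81×0.286) = 3.55.
Sequent-depth ratio: y₂/y₁ = ½[√(1 + 8Fr₁²) − 1] = ½[√101.7 − 1] = 4.54.
y₂ = 4.54 × 0.286 = 1.30 m.
V₂ = q/y₂ = 1.70/1.30 = 1.31 m/s.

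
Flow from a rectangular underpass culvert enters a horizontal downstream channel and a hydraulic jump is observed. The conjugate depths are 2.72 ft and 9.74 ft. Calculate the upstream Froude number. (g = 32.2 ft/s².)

For a rectangular channel the momentum equation gives q² = ½·g·y₁·y₂·(y₁ + y₂) = ½×32.2×2.72×9.74×12.5 = 5315.
q = √5315 = 72.9 ft²/s.
V₁ = q/y₁ = 26.8 ft/s; Fr₁ = V₁/√(g·y₁) = 2.86.

Fr₁ = 2.86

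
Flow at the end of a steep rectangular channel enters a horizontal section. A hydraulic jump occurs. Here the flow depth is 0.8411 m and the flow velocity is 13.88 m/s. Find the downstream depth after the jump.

Fr₁ = V₁/√(g·y₁) = 13.88/√(9.81×0.8411) = 4.832.
Bélanger equation: y₂/y₁ = ½[√(1 + 8Fr₁²) − 1] = ½[√187.79 − 1] = 6.352.
y₂ = 6.352 × 0.8411 = 5.343 m.

y₂ = 5.343 m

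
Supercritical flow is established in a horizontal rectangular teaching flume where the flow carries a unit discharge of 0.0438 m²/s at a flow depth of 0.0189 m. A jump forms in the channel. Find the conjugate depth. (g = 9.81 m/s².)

y₂ = 0.135 m

V₁ = q/y₁ = 0.0438/0.0189 = 2.32 m/s. Fr₁ = V₁/√(g·y₁) = 2.32/√(9.81×0.0189) = 5.38.
From the momentum equation for a rectangular channel, y₂/y₁ = ½[√(1 + 8Fr₁²) − 1] = ½[√232.7 − 1] = 7.13.
y₂ = 7.13 × 0.0189 = 0.135 m.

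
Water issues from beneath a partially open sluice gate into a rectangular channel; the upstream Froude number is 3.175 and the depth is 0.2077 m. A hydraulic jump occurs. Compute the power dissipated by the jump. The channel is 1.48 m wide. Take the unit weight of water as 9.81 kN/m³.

P = 4.855 kW

Fr₁ = 3.175 (given).
Sequent-depth ratio: y₂/y₁ = ½[√(1 + 8Fr₁²) − 1] = ½[√81.645 − 1] = 4.018.
y₂ = 4.018 × 0.2077 = 0.8345 m.
V₁ = Fr₁·√(g·y₁) = 3.175×√(9.81×0.2077) = 4.532 m/s; q = V₁·y₁ = 0.9413 m²/s. V₂ = q/y₂ = 0.9413/0.8345 = 1.128 m/s. E₁ = y₁ + V₁²/2g = 1.255 m; E₂ = y₂ + V₂²/2g = 0.8994 m. ΔE = E₁ − E₂ = 0.3552 m.
Q = q·b = 0.9413 × 1.48 = 1.393 m³/s. P = γ·Q·ΔE = 9.81 × 1.393 × 0.3552 = 4.855 kW.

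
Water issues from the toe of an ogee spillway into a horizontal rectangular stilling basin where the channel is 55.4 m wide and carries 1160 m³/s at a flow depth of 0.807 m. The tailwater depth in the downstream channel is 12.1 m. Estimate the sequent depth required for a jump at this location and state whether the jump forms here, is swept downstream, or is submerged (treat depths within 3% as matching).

y₂ = 10.1 m; the jump is submerged

q = Q/b = 1160/55.4 = 20.9 m²/s; V₁ = q/y₁ = 25.9 m/s. Fr₁ = V₁/√(g·y₁) = 9.22.
From the momentum equation for a rectangular channel, y₂/y₁ = ½[√(1 + 8Fr₁²) − 1] = ½[√681.3 − 1] = 12.6.
y₂ = 12.6 × 0.807 = 10.1 m.
Tailwater y_tw = 12.1 m: y_tw > y₂, so the jump is submerged.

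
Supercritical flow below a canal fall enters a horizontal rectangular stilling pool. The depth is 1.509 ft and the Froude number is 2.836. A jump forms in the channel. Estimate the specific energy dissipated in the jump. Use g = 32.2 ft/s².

Fr₁ = 2.836 (given).
From the momentum equation for a rectangular channel, y₂/y₁ = ½[√(1 + 8Fr₁²) − 1] = ½[√65.343 − 1] = 3.542.
y₂ = 3.542 × 1.509 = 5.345 ft.
V₁ = Fr₁·√(g·y₁) = 2.836×√(32.2×1.509) = 19.77 ft/s; q = V₁·y₁ = 29.83 ft²/s. V₂ = q/y₂ = 29.83/5.345 = 5.582 ft/s. E₁ = y₁ + V₁²/2g = 7.577 ft; E₂ = y₂ + V₂²/2g = 5.828 ft. ΔE = E₁ − E₂ = 1.749 ft.

ΔE = 1.749 ft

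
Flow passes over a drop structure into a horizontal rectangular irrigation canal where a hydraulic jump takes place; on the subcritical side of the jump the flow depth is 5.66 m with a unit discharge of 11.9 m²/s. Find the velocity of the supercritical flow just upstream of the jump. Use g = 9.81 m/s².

V₁ = 15.0 m/s

V₂ = q/y₂ = 11.9/5.66 = 2.10 m/s; Fr₂ = V₂/√(g·y₂) = 0.282.
The Bélanger relation is symmetric: y₁/y₂ = ½[√(1 + 8Fr₂²) − 1] = ½[√1.637 − 1] = 0.140.
y₁ = 0.140 × 5.66 = 0.791 m.
V₁ = q/y₁ = 11.9/0.791 = 15.0 m/s.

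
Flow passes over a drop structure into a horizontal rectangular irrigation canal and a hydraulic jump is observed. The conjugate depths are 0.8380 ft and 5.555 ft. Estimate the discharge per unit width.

For a rectangular channel the momentum equation gives q² = ½·g·y₁·y₂·(y₁ + y₂) = ½×32.2×0.8380×5.555×6.393 = 479.1.
q = √479.1 = 21.89 ft²/s.

q = 21.89 ft²/s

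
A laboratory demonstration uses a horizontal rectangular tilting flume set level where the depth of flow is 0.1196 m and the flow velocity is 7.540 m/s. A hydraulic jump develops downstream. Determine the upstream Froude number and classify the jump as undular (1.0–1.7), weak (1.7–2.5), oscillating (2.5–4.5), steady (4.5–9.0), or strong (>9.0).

Fr₁ = 6.961; steady jump

Fr₁ = V₁/√(g·y₁) = 7.540/√(9.81×0.1196) = 6.961.
Fr₁ = 6.961 lies in the steady range.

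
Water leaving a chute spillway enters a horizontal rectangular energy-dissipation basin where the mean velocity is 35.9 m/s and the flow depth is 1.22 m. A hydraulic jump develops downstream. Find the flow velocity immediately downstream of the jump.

Fr₁ = V₁/√(g·y₁) = 35.9/√(9.81×1.22) = 10.4.
Sequent-depth ratio: y₂/y₁ = ½[√(1 + 8Fr₁²) − 1] = ½[√862.5 − 1] = 14.2.
y₂ = 14.2 × 1.22 = 17.3 m.
q = V₁·y₁ = 35.9 × 1.22 = 43.8 m²/s.
V₂ = q/y₂ = 43.8/17.3 = 2.53 m/s.

V₂ = 2.53 m/s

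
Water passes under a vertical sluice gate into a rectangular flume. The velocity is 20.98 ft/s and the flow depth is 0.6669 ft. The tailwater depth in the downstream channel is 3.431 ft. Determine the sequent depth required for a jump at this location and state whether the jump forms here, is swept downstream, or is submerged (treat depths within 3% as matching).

y₂ = 3.950 ft; the jump is swept downstream

Fr₁ = V₁/√(g·y₁) = 20.98/√(32.2×0.6669) = 4.527.
By Bélanger, y₂/y₁ = ½[√(1 + 8Fr₁²) − 1] = ½[√164.98 − 1] = 5.922.
y₂ = 5.922 × 0.6669 = 3.950 ft.
Tailwater y_tw = 3.431 ft: y_tw < y₂, so the jump is swept downstream.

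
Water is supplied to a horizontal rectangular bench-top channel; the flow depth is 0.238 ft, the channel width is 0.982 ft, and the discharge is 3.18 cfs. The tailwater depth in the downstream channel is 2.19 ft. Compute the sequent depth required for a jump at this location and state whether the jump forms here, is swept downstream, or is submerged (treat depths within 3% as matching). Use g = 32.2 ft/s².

q = Q/b = 3.18/0.982 = 3.24 ft²/s; V₁ = q/y₁ = 13.6 ft/s. Fr₁ = V₁/√(g·y₁) = 4.91.
Sequent-depth ratio: y₂/y₁ = ½[√(1 + 8Fr₁²) − 1] = ½[√194.3 − 1] = 6.47.
y₂ = 6.47 × 0.238 = 1.54 ft.
Tailwater y_tw = 2.19 ft: y_tw > y₂, so the jump is submerged.

y₂ = 1.54 ft; the jump is submerged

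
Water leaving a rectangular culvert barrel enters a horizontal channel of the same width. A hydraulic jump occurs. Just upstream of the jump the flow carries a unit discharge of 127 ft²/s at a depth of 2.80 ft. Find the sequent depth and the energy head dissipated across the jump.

y₂ = 17.6 ft; ΔE = 16.4 ft

V₁ = q/y₁ = 127/2.80 = 45.4 ft/s. Fr₁ = V₁/√(g·y₁) = 45.4/√(32.2×2.80) = 4.78.
By Bélanger, y₂/y₁ = ½[√(1 + 8Fr₁²) − 1] = ½[√183.5 − 1] = 6.27.
y₂ = 6.27 × 2.80 = 17.6 ft.
V₂ = q/y₂ = 127/17.6 = 7.23 ft/s. E₁ = y₁ + V₁²/2g = 34.7 ft; E₂ = y₂ + V₂²/2g = 18.4 ft. ΔE = E₁ − E₂ = 16.4 ft.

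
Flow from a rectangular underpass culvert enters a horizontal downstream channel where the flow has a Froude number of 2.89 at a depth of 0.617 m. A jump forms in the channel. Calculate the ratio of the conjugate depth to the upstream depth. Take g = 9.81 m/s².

y₂/y₁ = 3.62

Fr₁ = 2.89 (given).
From the momentum equation for a rectangular channel, y₂/y₁ = ½[√(1 + 8Fr₁²) − 1] = ½[√67.82 − 1] = 3.62.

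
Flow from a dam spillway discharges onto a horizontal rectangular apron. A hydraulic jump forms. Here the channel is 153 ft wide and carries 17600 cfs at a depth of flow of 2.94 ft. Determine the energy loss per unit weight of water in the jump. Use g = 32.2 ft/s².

q = Q/b = 17600/153 = 115 ft²/s; V₁ = q/y₁ = 39.1 ft/s. Fr₁ = V₁/√(g·y₁) = 4.02.
From the momentum equation for a rectangular channel, y₂/y₁ = ½[√(1 + 8Fr₁²) − 1] = ½[√130.4 − 1] = 5.21.
y₂ = 5.21 × 2.94 = 15.3 ft.
V₂ = q/y₂ = 115/15.3 = 7.51 ft/s. E₁ = y₁ + V₁²/2g = 26.7 ft; E₂ = y₂ + V₂²/2g = 16.2 ft. ΔE = E₁ − E₂ = 10.5 ft.

ΔE = 10.5 ft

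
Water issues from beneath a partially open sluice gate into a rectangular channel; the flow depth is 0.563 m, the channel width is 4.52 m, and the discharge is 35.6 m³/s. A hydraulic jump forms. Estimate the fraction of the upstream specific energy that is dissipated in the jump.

ΔE/E₁ = 0.561 (56.1%)

q = Q/b = 35.6/4.52 = 7.88 m²/s; V₁ = q/y₁ = 14.0 m/s. Fr₁ = V₁/√(g·y₁) = 5.95.
By Bélanger, y₂/y₁ = ½[√(1 + 8Fr₁²) − 1] = ½[√284.5 − 1] = 7.93.
y₂ = 7.93 × 0.563 = 4.47 m.
E₁ = y₁ + V₁²/2g = 10.5 m. ΔE = (y₂ − y₁)³/(4y₁y₂) = 5.91 m. ΔE/E₁ = 5.91/10.5 = 0.561.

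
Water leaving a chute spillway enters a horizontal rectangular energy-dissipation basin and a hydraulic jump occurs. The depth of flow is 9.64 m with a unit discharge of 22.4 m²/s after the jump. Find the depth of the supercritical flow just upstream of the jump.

V₂ = q/y₂ = 22.4/9.64 = 2.32 m/s; Fr₂ = V₂/√(g·y₂) = 0.239.
From the momentum equation (using Fr₂), y₁/y₂ = ½[√(1 + 8Fr₂²) − 1] = ½[√1.457 − 1] = 0.103.
y₁ = 0.103 × 9.64 = 0.998 m.

y₁ = 0.998 m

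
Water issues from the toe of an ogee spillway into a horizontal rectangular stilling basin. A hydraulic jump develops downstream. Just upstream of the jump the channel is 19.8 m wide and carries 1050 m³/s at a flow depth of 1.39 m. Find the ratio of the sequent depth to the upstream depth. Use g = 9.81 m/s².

q = Q/b = 1050/19.8 = 53.0 m²/s; V₁ = q/y₁ = 38.2 m/s. Fr₁ = V₁/√(g·y₁) = 10.3.
Sequent-depth ratio: y₂/y₁ = ½[√(1 + 8Fr₁²) − 1] = ½[√854.9 − 1] = 14.1.

y₂/y₁ = 14.1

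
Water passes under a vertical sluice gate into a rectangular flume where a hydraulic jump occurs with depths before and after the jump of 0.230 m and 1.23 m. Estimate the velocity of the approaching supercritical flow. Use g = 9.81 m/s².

V₁ = 6.19 m/s

For a rectangular channel the momentum equation gives q² = ½·g·y₁·y₂·(y₁ + y₂) = ½×9.81×0.230×1.23×1.46 = 2.03.
q = √2.03 = 1.42 m²/s.
V₁ = q/y₁ = 1.42/0.230 = 6.19 m/s.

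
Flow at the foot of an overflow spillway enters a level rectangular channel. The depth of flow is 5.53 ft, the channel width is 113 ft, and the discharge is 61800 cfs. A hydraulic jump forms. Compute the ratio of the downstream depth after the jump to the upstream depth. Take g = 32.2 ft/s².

y₂/y₁ = 9.99

q = Q/b = 61800/113 = 547 ft²/s; V₁ = q/y₁ = 98.9 ft/s. Fr₁ = V₁/√(g·y₁) = 7.41.
Bélanger equation: y₂/y₁ = ½[√(1 + 8Fr₁²) − 1] = ½[√440.4 − 1] = 9.99.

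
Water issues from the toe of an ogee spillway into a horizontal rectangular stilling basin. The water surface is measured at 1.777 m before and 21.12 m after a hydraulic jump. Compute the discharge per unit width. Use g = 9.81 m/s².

For a rectangular channel the momentum equation gives q² = ½·g·y₁·y₂·(y₁ + y₂) = ½×9.81×1.777×21.12×22.90 = 4215.
q = √4215 = 64.92 m²/s.

q = 64.92 m²/s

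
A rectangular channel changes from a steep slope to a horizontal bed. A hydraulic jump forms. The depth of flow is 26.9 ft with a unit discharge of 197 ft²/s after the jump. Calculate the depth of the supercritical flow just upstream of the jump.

V₂ = q/y₂ = 197/26.9 = 7.32 ft/s; Fr₂ = V₂/√(g·y₂) = 0.249.
The Bélanger relation is symmetric: y₁/y₂ = ½[√(1 + 8Fr₂²) − 1] = ½[√1.495 − 1] = 0.111.
y₁ = 0.111 × 26.9 = 3.00 ft.

y₁ = 3.00 ft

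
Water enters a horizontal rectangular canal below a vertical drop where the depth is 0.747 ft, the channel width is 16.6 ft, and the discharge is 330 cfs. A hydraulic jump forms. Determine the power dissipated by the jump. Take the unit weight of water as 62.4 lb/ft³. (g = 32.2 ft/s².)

q = Q/b = 330/16.6 = 19.9 ft²/s; V₁ = q/y₁ = 26.6 ft/s. Fr₁ = V₁/√(g·y₁) = 5.43.
Conjugate-depth relation: y₂/y₁ = ½[√(1 + 8Fr₁²) − 1] = ½[√236.6 − 1] = 7.19.
y₂ = 7.19 × 0.747 = 5.37 ft.
V₂ = q/y₂ = 19.9/5.37 = 3.70 ft/s. E₁ = y₁ + V₁²/2g = 11.7 ft; E₂ = y₂ + V₂²/2g = 5.58 ft. ΔE = E₁ − E₂ = 6.16 ft.
P = γ·Q·ΔE/550 = 62.4 × 330 × 6.16 / 550 = 231 hp.

P = 231 hp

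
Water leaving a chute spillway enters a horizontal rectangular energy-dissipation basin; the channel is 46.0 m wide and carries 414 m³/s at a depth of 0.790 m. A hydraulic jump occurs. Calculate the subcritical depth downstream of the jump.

y₂ = 4.19 m

q = Q/b = 414/46.0 = 9.00 m²/s; V₁ = q/y₁ = 11.4 m/s. Fr₁ = V₁/√(g·y₁) = 4.09.
Sequent-depth ratio: y₂/y₁ = ½[√(1 + 8Fr₁²) − 1] = ½[√135.0 − 1] = 5.31.
y₂ = 5.31 × 0.790 = 4.19 m.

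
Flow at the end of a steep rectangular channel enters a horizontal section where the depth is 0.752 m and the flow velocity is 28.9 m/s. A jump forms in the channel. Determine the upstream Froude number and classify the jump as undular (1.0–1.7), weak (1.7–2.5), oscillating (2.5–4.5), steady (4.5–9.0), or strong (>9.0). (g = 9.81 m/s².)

Fr₁ = V₁/√(g·y₁) = 28.9/√(9.81×0.752) = 10.6.
Fr₁ = 10.6 lies in the strong range.

Fr₁ = 10.6; strong jump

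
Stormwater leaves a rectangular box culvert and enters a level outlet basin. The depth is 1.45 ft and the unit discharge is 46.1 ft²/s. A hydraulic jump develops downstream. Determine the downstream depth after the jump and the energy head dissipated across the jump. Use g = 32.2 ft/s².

V₁ = q/y₁ = 46.1/1.45 = 31.8 ft/s. Fr₁ = V₁/√(g·y₁) = 31.8/√(32.2×1.45) = 4.65.
Sequent-depth ratio: y₂/y₁ = ½[√(1 + 8Fr₁²) − 1] = ½[√174.2 − 1] = 6.10.
y₂ = 6.10 × 1.45 = 8.84 ft.
Head loss: ΔE = (y₂ − y₁)³/(4y₁y₂) = (8.84 − 1.45)³/(4×1.45×8.84) = 404/51.3 = 7.88 ft.

y₂ = 8.84 ft; ΔE = 7.88 ft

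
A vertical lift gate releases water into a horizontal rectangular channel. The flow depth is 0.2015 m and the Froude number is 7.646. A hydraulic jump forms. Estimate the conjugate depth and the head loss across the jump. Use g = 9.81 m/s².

Fr₁ = 7.646 (given).
From the momentum equation for a rectangular channel, y₂/y₁ = ½[√(1 + 8Fr₁²) − 1] = ½[√468.69 − 1] = 10.32.
y₂ = 10.32 × 0.2015 = 2.080 m.
V₁ = Fr₁·√(g·y₁) = 7.646×√(9.81×0.2015) = 10.75 m/s; q = V₁·y₁ = 2.166 m²/s. V₂ = q/y₂ = 2.166/2.080 = 1.041 m/s. E₁ = y₁ + V₁²/2g = 6.091 m; E₂ = y₂ + V₂²/2g = 2.136 m. ΔE = E₁ − E₂ = 3.956 m.

y₂ = 2.080 m; ΔE = 3.956 m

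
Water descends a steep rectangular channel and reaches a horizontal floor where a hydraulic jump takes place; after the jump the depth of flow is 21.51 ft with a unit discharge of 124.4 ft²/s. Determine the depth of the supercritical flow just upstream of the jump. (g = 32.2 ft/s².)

y₁ = 1.908 ft

V₂ = q/y₂ = 124.4/21.51 = 5.783 ft/s; Fr₂ = V₂/√(g·y₂) = 0.2198.
Applying the sequent-depth relation in reverse, y₁/y₂ = ½[√(1 + 8Fr₂²) − 1] = ½[√1.3863 − 1] = 0.08871.
y₁ = 0.08871 × 21.51 = 1.908 ft.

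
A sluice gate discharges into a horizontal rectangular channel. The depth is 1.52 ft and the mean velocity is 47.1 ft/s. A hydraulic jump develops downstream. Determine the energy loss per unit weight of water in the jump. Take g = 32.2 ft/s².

Fr₁ = V₁/√(g·y₁) = 47.1/√(32.2×1.52) = 6.73.
Sequent-depth ratio: y₂/y₁ = ½[√(1 + 8Fr₁²) − 1] = ½[√363.6 − 1] = 9.03.
y₂ = 9.03 × 1.52 = 13.7 ft.
Head loss: ΔE = (y₂ − y₁)³/(4y₁y₂) = (13.7 − 1.52)³/(4×1.52×13.7) = 1821/83.5 = 21.8 ft.

ΔE = 21.8 ft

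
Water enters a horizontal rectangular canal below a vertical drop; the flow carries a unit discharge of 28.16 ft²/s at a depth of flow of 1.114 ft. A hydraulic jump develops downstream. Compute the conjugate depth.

y₂ = 6.116 ft

V₁ = q/y₁ = 28.16/1.114 = 25.28 ft/s. Fr₁ = V₁/√(g·y₁) = 25.28/√(32.2×1.114) = 4.221.
By Bélanger, y₂/y₁ = ½[√(1 + 8Fr₁²) − 1] = ½[√143.51 − 1] = 5.490.
y₂ = 5.490 × 1.114 = 6.116 ft.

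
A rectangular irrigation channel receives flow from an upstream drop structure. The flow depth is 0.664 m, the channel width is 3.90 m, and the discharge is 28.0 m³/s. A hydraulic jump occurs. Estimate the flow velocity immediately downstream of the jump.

q = Q/b = 28.0/3.90 = 7.18 m²/s; V₁ = q/y₁ = 10.8 m/s. Fr₁ = V₁/√(g·y₁) = 4.24.
From the momentum equation for a rectangular channel, y₂/y₁ = ½[√(1 + 8Fr₁²) − 1] = ½[√144.6 − 1] = 5.51.
y₂ = 5.51 × 0.664 = 3.66 m.
V₂ = q/y₂ = 7.18/3.66 = 1.96 m/s.

V₂ = 1.96 m/s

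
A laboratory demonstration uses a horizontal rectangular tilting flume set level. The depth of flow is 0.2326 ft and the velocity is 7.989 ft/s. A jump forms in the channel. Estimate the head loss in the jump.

ΔE = 0.2986 ft

Fr₁ = V₁/√(g·y₁) = 7.989/√(32.2×0.2326) = 2.919.
From the momentum equation for a rectangular channel, y₂/y₁ = ½[√(1 + 8Fr₁²) − 1] = ½[√69.173 − 1] = 3.659.
y₂ = 3.659 × 0.2326 = 0.8510 ft.
Head loss: ΔE = (y₂ − y₁)³/(4y₁y₂) = (0.8510 − 0.2326)³/(4×0.2326×0.8510) = 0.2365/0.7917 = 0.2986 ft.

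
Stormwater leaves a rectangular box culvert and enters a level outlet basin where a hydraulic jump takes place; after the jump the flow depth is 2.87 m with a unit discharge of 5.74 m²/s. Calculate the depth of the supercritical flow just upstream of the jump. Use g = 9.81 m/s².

V₂ = q/y₂ = 5.74/2.87 = 2.00 m/s; Fr₂ = V₂/√(g·y₂) = 0.377.
Since the conjugate-depth ratio holds either way, y₁/y₂ = ½[√(1 + 8Fr₂²) − 1] = ½[√2.137 − 1] = 0.231.
y₁ = 0.231 × 2.87 = 0.663 m.

y₁ = 0.663 m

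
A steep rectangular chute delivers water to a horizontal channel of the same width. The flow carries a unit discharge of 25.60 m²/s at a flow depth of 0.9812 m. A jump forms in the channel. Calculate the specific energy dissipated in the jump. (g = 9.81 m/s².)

V₁ = q/y₁ = 25.60/0.9812 = 26.09 m/s. Fr₁ = V₁/√(g·y₁) = 26.09/√(9.81×0.9812) = 8.409.
From the momentum equation for a rectangular channel, y₂/y₁ = ½[√(1 + 8Fr₁²) − 1] = ½[√566.75 − 1] = 11.40.
y₂ = 11.40 × 0.9812 = 11.19 m.
Head loss: ΔE = (y₂ − y₁)³/(4y₁y₂) = (11.19 − 0.9812)³/(4×0.9812×11.19) = 1064/43.91 = 24.22 m.

ΔE = 24.22 m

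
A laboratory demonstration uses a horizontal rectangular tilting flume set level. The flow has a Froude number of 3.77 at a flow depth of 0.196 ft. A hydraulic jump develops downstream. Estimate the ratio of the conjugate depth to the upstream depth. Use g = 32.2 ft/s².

y₂/y₁ = 4.85

Fr₁ = 3.77 (given).
From the momentum equation for a rectangular channel, y₂/y₁ = ½[√(1 + 8Fr₁²) − 1] = ½[√114.7 − 1] = 4.85.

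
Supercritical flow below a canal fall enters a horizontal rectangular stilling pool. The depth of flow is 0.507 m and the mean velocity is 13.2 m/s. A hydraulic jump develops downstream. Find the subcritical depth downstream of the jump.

y₂ = 4.00 m

Fr₁ = V₁/√(g·y₁) = 13.2/√(9.81×0.507) = 5.92.
Bélanger equation: y₂/y₁ = ½[√(1 + 8Fr₁²) − 1] = ½[√281.3 − 1] = 7.89.
y₂ = 7.89 × 0.507 = 4.00 m.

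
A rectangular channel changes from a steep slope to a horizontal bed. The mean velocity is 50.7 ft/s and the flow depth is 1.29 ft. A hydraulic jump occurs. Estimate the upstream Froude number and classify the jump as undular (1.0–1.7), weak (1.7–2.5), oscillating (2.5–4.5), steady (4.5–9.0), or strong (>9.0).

Fr₁ = V₁/√(g·y₁) = 50.7/√(32.2×1.29) = 7.87.
Fr₁ = 7.87 lies in the steady range.

Fr₁ = 7.87; steady jump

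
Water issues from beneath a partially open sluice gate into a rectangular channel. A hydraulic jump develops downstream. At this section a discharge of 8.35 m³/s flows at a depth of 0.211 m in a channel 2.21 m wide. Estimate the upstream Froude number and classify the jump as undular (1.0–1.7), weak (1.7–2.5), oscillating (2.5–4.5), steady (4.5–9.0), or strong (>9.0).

q = Q/b = 8.35/2.21 = 3.78 m²/s; V₁ = q/y₁ = 17.9 m/s. Fr₁ = V₁/√(g·y₁) = 12.4.
Fr₁ = 12.4 lies in the strong range.

Fr₁ = 12.4; strong jump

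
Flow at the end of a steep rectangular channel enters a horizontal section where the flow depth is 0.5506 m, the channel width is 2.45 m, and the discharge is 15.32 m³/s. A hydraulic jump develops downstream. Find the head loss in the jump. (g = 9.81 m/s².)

ΔE = 3.426 m

q = Q/b = 15.32/2.45 = 6.253 m²/s; V₁ = q/y₁ = 11.36 m/s. Fr₁ = V₁/√(g·y₁) = 4.887.
From the momentum equation for a rectangular channel, y₂/y₁ = ½[√(1 + 8Fr₁²) − 1] = ½[√192.03 − 1] = 6.429.
y₂ = 6.429 × 0.5506 = 3.540 m.
V₂ = q/y₂ = 6.253/3.540 = 1.767 m/s. E₁ = y₁ + V₁²/2g = 7.124 m; E₂ = y₂ + V₂²/2g = 3.699 m. ΔE = E₁ − E₂ = 3.426 m.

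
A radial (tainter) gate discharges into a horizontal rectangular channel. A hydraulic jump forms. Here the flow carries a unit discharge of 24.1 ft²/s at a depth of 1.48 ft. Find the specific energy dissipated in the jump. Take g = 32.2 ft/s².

ΔE = 0.846 ft

V₁ = q/y₁ = 24.1/1.48 = 16.3 ft/s. Fr₁ = V₁/√(g·y₁) = 16.3/√(32.2×1.48) = 2.36.
Bélanger equation: y₂/y₁ = ½[√(1 + 8Fr₁²) − 1] = ½[√45.51 − 1] = 2.87.
y₂ = 2.87 × 1.48 = 4.25 ft.
Head loss: ΔE = (y₂ − y₁)³/(4y₁y₂) = (4.25 − 1.48)³/(4×1.48×4.25) = 21.3/25.2 = 0.846 ft.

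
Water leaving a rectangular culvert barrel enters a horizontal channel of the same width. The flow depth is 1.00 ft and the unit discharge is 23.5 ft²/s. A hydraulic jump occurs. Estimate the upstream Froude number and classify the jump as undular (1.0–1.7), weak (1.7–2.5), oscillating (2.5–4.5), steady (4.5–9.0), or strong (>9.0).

V₁ = q/y₁ = 23.5/1.00 = 23.5 ft/s. Fr₁ = V₁/√(g·y₁) = 23.5/√(32.2×1.00) = 4.14.
Fr₁ = 4.14 lies in the oscillating range.

Fr₁ = 4.14; oscillating jump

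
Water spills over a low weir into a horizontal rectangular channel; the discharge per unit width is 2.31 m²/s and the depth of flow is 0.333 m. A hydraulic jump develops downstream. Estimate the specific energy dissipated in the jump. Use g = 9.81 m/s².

ΔE = 1.04 m

V₁ = q/y₁ = 2.31/0.333 = 6.94 m/s. Fr₁ = V₁/√(g·y₁) = 6.94/√(9.81×0.333) = 3.84.
Conjugate-depth relation: y₂/y₁ = ½[√(1 + 8Fr₁²) − 1] = ½[√118.8 − 1] = 4.95.
y₂ = 4.95 × 0.333 = 1.65 m.
Head loss: ΔE = (y₂ − y₁)³/(4y₁y₂) = (1.65 − 0.333)³/(4×0.333×1.65) = 2.28/2.20 = 1.04 m.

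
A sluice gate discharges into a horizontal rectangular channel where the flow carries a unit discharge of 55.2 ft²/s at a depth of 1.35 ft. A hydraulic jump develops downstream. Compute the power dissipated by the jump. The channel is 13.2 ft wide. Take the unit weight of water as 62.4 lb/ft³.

V₁ = q/y₁ = 55.2/1.35 = 40.9 ft/s. Fr₁ = V₁/√(g·y₁) = 40.9/√(32.2×1.35) = 6.20.
From the momentum equation for a rectangular channel, y₂/y₁ = ½[√(1 + 8Fr₁²) − 1] = ½[√308.7 − 1] = 8.28.
y₂ = 8.28 × 1.35 = 11.2 ft.
V₂ = q/y₂ = 55.2/11.2 = 4.94 ft/s. E₁ = y₁ + V₁²/2g = 27.3 ft; E₂ = y₂ + V₂²/2g = 11.6 ft. ΔE = E₁ − E₂ = 15.7 ft.
Q = q·b = 55.2 × 13.2 = 729 cfs. P = γ·Q·ΔE/550 = 62.4 × 729 × 15.7 / 550 = 1302 hp.

P = 1302 hp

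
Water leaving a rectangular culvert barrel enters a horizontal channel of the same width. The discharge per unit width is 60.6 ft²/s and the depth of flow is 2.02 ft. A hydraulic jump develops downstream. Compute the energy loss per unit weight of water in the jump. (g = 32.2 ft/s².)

ΔE = 5.72 ft

V₁ = q/y₁ = 60.6/2.02 = 30.0 ft/s. Fr₁ = V₁/√(g·y₁) = 30.0/√(32.2×2.02) = 3.72.
Sequent-depth ratio: y₂/y₁ = ½[√(1 + 8Fr₁²) − 1] = ½[√111.7 − 1] = 4.78.
y₂ = 4.78 × 2.02 = 9.66 ft.
V₂ = q/y₂ = 60.6/9.66 = 6.27 ft/s. E₁ = y₁ + V₁²/2g = 16.0 ft; E₂ = y₂ + V₂²/2g = 10.3 ft. ΔE = E₁ − E₂ = 5.72 ft.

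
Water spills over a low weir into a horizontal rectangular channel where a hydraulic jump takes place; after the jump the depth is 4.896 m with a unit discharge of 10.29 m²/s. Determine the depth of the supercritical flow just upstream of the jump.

V₂ = q/y₂ = 10.29/4.896 = 2.102 m/s; Fr₂ = V₂/√(g·y₂) = 0.3033.
Since the conjugate-depth ratio holds either way, y₁/y₂ = ½[√(1 + 8Fr₂²) − 1] = ½[√1.7357 − 1] = 0.1587.
y₁ = 0.1587 × 4.896 = 0.7772 m.

y₁ = 0.7772 m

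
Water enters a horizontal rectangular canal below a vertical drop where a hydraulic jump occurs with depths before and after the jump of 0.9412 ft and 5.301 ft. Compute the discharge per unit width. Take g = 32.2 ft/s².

For a rectangular channel the momentum equation gives q² = ½·g·y₁·y₂·(y₁ + y₂) = ½×32.2×0.9412×5.301×6.242 = 501.4.
q = √501.4 = 22.39 ft²/s.

q = 22.39 ft²/s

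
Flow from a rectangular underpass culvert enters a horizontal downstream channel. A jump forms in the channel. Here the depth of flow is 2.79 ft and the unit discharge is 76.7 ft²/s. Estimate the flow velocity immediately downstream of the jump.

V₁ = q/y₁ = 76.7/2.79 = 27.5 ft/s. Fr₁ = V₁/√(g·y₁) = 27.5/√(32.2×2.79) = 2.90.
Sequent-depth ratio: y₂/y₁ = ½[√(1 + 8Fr₁²) − 1] = ½[√68.30 − 1] = 3.63.
y₂ = 3.63 × 2.79 = 10.1 ft.
V₂ = q/y₂ = 76.7/10.1 = 7.57 ft/s.

V₂ = 7.57 ft/s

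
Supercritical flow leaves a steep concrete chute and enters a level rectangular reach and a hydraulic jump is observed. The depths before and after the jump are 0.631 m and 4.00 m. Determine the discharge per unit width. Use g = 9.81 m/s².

q = 7.57 m²/s

For a rectangular channel the momentum equation gives q² = ½·g·y₁·y₂·(y₁ + y₂) = ½×9.81×0.631×4.00×4.63 = 57.3.
q = √57.3 = 7.57 m²/s.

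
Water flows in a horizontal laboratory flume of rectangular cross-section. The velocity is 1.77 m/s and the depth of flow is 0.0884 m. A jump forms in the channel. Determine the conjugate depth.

Fr₁ = V₁/√(g·y₁) = 1.77/√(9.81×0.0884) = 1.90.
By Bélanger, y₂/y₁ = ½[√(1 + 8Fr₁²) − 1] = ½[√29.90 − 1] = 2.23.
y₂ = 2.23 × 0.0884 = 0.197 m.

y₂ = 0.197 m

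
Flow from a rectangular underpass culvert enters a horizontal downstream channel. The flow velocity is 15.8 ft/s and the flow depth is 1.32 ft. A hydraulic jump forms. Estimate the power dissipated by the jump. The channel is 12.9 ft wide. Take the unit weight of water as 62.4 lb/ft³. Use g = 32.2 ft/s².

Fr₁ = V₁/√(g·y₁) = 15.8/√(32.2×1.32) = 2.42.
Sequent-depth ratio: y₂/y₁ = ½[√(1 + 8Fr₁²) − 1] = ½[√47.99 − 1] = 2.96.
y₂ = 2.96 × 1.32 = 3.91 ft.
q = V₁·y₁ = 15.8 × 1.32 = 20.9 ft²/s. V₂ = q/y₂ = 20.9/3.91 = 5.33 ft/s. E₁ = y₁ + V₁²/2g = 5.20 ft; E₂ = y₂ + V₂²/2g = 4.35 ft. ΔE = E₁ − E₂ = 0.843 ft.
Q = q·b = 20.9 × 12.9 = 269 cfs. P = γ·Q·ΔE/550 = 62.4 × 269 × 0.843 / 550 = 25.7 hp.

P = 25.7 hp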